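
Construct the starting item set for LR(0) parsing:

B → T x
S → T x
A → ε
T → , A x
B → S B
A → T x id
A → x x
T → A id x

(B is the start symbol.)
{ [A → . T x id], [A → . x x], [A → .], [B → . S B], [B → . T x], [B' → . B], [S → . T x], [T → . , A x], [T → . A id x] }

First, augment the grammar with B' → B
I₀ = CLOSURE({ [B' → . B] }):
  [B' → . B] has the dot before B: add [B → . T x], [B → . S B]
  [B → . T x] has the dot before T: add [T → . , A x], [T → . A id x]
  [B → . S B] has the dot before S: add [S → . T x]
  [T → . A id x] has the dot before A: add [A → .], [A → . T x id], [A → . x x]
No further items can be added.

I₀ = { [A → . T x id], [A → . x x], [A → .], [B → . S B], [B → . T x], [B' → . B], [S → . T x], [T → . , A x], [T → . A id x] }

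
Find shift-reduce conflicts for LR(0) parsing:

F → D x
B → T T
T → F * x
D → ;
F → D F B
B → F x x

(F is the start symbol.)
A shift-reduce conflict occurs when an LR(0) state has both:
  - a complete (reduce) item [A → α .] (dot at the end), and
  - a shift item [B → β . c γ] (dot before a terminal).

Augment with F' → F and build the canonical LR(0) collection (I0 = CLOSURE({[F' → . F]}), then GOTO on every symbol after a dot until no new states appear). It has 15 states:
  I0: { [D → . ;], [F → . D F B], [F → . D x], [F' → . F] }  — shift
  I1: { [D → ; .] }  — reduce
  I2: { [D → . ;], [F → . D F B], [F → . D x], [F → D . F B], [F → D . x] }  — shift
  I3: { [F' → F .] }  — accept
  I4: { [B → . F x x], [B → . T T], [D → . ;], [F → . D F B], [F → . D x], [F → D F . B], [T → . F * x] }  — shift
  I5: { [F → D x .] }  — reduce
  I6: { [F → D F B .] }  — reduce
  I7: { [B → F . x x], [T → F . * x] }  — shift
  I8: { [B → T . T], [D → . ;], [F → . D F B], [F → . D x], [T → . F * x] }  — shift
  I9: { [T → F . * x] }  — shift
  I10: { [B → T T .] }  — reduce
  I11: { [T → F * . x] }  — shift
  I12: { [T → F * x .] }  — reduce
  I13: { [B → F x . x] }  — shift
  I14: { [B → F x x .] }  — reduce

No state contains both a complete item and a shift item.

Answer: No shift-reduce conflicts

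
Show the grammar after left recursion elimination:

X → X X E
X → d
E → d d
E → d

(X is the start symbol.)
X is directly left-recursive. The standard transformation for
  A → A α₁ | ... | A α_m | β₁ | ... | β_n
is
  A  → β₁ A' | ... | β_n A'
  A' → α₁ A' | ... | α_m A' | ε

X → d becomes X → d X'
X → X X E becomes X' → X E X'
Add X' → ε

Productions for other non-terminals are unchanged:
  E → d d
  E → d

Resulting grammar:
X → d X'
X' → X E X'
X' → ε
E → d d
E → d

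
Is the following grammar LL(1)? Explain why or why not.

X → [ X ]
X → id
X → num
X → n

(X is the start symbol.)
A grammar is LL(1) if for each non-terminal N with multiple productions, the predict sets of those productions are pairwise disjoint, where PREDICT(N → α) = (FIRST(α) \ {ε}) ∪ (FOLLOW(N) if α ⇒* ε).

For X:
  PREDICT(X → '[' X ']') = { '[' }
  PREDICT(X → id) = { 'id' }
  PREDICT(X → num) = { 'num' }
  PREDICT(X → n) = { 'n' }

All predict sets are disjoint. The grammar IS LL(1).

Answer: Yes, the grammar is LL(1).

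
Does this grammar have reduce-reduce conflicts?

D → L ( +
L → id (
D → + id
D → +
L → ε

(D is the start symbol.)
A reduce-reduce conflict occurs when an LR(0) state has two complete items [A → α .] and [B → β .] — both call for a reduction, and with no lookahead the parser cannot choose between them.

Augment with D' → D and build the canonical LR(0) collection (I0 = CLOSURE({[D' → . D]}), then GOTO on every symbol after a dot until no new states appear). It has 9 states:
  I0: { [D → . + id], [D → . +], [D → . L ( +], [D' → . D], [L → . id (], [L → .] }  — shift, reduce
  I1: { [D → + . id], [D → + .] }  — shift, reduce
  I2: { [D' → D .] }  — accept
  I3: { [D → L . ( +] }  — shift
  I4: { [L → id . (] }  — shift
  I5: { [L → id ( .] }  — reduce
  I6: { [D → L ( . +] }  — shift
  I7: { [D → L ( + .] }  — reduce
  I8: { [D → + id .] }  — reduce

No state contains more than one complete item.

Answer: No reduce-reduce conflicts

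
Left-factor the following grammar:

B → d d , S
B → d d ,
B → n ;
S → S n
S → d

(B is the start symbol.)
Left-factoring transforms A → αβ₁ | αβ₂ into A → αA' and A' → β₁ | β₂
(α is the longest common prefix among the alternatives). Repeat until
no nonterminal has two alternatives with a common prefix.

Round 1: B has alternatives sharing prefix 'd d ,'. Introduce B': B → d d , B'
  Add: B' → S
  Add: B' → ε

No remaining common prefixes — done.

Resulting grammar:
B → d d , B'
B' → S
B' → ε
B → n ;
S → S n
S → d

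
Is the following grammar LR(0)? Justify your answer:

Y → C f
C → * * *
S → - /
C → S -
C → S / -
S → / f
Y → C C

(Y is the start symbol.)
Yes, the grammar is LR(0)

A grammar is LR(0) if no state in the canonical LR(0) collection has:
  - both a shift item (dot before a terminal) and a complete item (shift-reduce conflict), or
  - two or more complete items (reduce-reduce conflict; the accept item [Y' → Y .] counts as a complete item here).

Augment with Y' → Y and build the canonical LR(0) collection (I0 = CLOSURE({[Y' → . Y]}), then GOTO on every symbol after a dot until no new states appear). It has 16 states:
  I0: { [C → . * * *], [C → . S -], [C → . S / -], [S → . - /], [S → . / f], [Y → . C C], [Y → . C f], [Y' → . Y] }  — shift
  I1: { [C → * . * *] }  — shift
  I2: { [S → - . /] }  — shift
  I3: { [S → / . f] }  — shift
  I4: { [C → . * * *], [C → . S -], [C → . S / -], [S → . - /], [S → . / f], [Y → C . C], [Y → C . f] }  — shift
  I5: { [C → S . -], [C → S . / -] }  — shift
  I6: { [Y' → Y .] }  — accept
  I7: { [C → S - .] }  — reduce
  I8: { [C → S / . -] }  — shift
  I9: { [C → S / - .] }  — reduce
  I10: { [Y → C C .] }  — reduce
  I11: { [Y → C f .] }  — reduce
  I12: { [S → / f .] }  — reduce
  I13: { [S → - / .] }  — reduce
  I14: { [C → * * . *] }  — shift
  I15: { [C → * * * .] }  — reduce

Every state is either a pure shift/goto state or contains exactly one complete item and nothing to shift — no conflicts. The grammar is LR(0).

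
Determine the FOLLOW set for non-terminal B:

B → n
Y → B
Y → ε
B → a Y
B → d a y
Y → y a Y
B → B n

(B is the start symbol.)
To compute FOLLOW(B), find every occurrence of B on a right-hand side N → α B β: add FIRST(β) \ {ε}, and if β is empty or nullable also add FOLLOW(N). Iterate to a fixed point.

B is the start symbol, so $ ∈ FOLLOW(B).
In Y → B: B is at the end, add FOLLOW(Y)
In B → B n: B is followed by n, add FIRST(n) \ {ε} = { 'n' }

The FOLLOW sets referred to above (computed the same way, to a fixed point):
  FOLLOW(Y) = { $, 'n' }

Taking the union: FOLLOW(B) = { $, 'n' }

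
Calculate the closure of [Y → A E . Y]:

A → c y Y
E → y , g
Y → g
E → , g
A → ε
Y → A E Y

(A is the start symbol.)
{ [A → . c y Y], [A → .], [Y → . A E Y], [Y → . g], [Y → A E . Y] }

To compute CLOSURE, for each item [A → α.Bβ] where B is a non-terminal, add [B → .γ] for all productions B → γ; repeat for the newly added items until nothing changes.

Start with: [Y → A E . Y]
  [Y → A E . Y] has the dot before Y: add [Y → . g], [Y → . A E Y]
  [Y → . A E Y] has the dot before A: add [A → . c y Y], [A → .]
No further items can be added.

CLOSURE = { [A → . c y Y], [A → .], [Y → . A E Y], [Y → . g], [Y → A E . Y] }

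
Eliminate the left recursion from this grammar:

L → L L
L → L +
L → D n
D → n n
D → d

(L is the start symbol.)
L → D n L'
L' → L L'
L' → + L'
L' → ε
D → n n
D → d

L is directly left-recursive. The standard transformation for
  A → A α₁ | ... | A α_m | β₁ | ... | β_n
is
  A  → β₁ A' | ... | β_n A'
  A' → α₁ A' | ... | α_m A' | ε

L → D n becomes L → D n L'
L → L L becomes L' → L L'
L → L + becomes L' → + L'
Add L' → ε

Productions for other non-terminals are unchanged:
  D → n n
  D → d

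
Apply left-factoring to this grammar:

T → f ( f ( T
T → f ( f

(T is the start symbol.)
Left-factoring transforms A → αβ₁ | αβ₂ into A → αA' and A' → β₁ | β₂
(α is the longest common prefix among the alternatives). Repeat until
no nonterminal has two alternatives with a common prefix.

Round 1: T has alternatives sharing prefix 'f ( f'. Introduce T': T → f ( f T'
  Add: T' → ( T
  Add: T' → ε

No remaining common prefixes — done.

Resulting grammar:
T → f ( f T'
T' → ( T
T' → ε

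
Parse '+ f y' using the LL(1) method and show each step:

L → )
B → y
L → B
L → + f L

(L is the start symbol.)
Stack is shown with the top on the left.

Stack    Input    Action
------------------------
L $      + f y $  output L → + f L
+ f L $  + f y $  match '+'
f L $    f y $    match 'f'
L $      y $      output L → B
B $      y $      output B → y
y $      y $      match 'y'
$        $        accept

The string is accepted.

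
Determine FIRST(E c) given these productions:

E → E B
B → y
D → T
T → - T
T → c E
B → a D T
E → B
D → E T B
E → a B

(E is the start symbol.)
FIRST sets of the non-terminals involved (from the grammar, by fixed-point iteration):
  FIRST(E) = { 'a', 'y' }

To compute FIRST(E c), process the symbols left to right:
Symbol E is a non-terminal. Add FIRST(E) \ {ε} = { 'a', 'y' }
E is not nullable (ε ∉ FIRST(E)), so stop here.
FIRST(E c) = { 'a', 'y' }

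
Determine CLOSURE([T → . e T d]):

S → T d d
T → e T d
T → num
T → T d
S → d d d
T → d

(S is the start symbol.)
To compute CLOSURE, for each item [A → α.Bβ] where B is a non-terminal, add [B → .γ] for all productions B → γ; repeat for the newly added items until nothing changes.

Start with: [T → . e T d]
The dot precedes the terminal e, so nothing is added.

CLOSURE = { [T → . e T d] }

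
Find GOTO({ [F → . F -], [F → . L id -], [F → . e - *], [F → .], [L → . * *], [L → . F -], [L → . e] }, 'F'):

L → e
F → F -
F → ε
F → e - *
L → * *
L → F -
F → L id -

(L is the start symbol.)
GOTO(I, 'F') = CLOSURE({ [A → αX.β] : [A → α.Xβ] ∈ I, X = 'F' })

Items with dot before 'F', with the dot advanced:
  [F → . F -] → [F → F . -]
  [L → . F -] → [L → F . -]
Closure adds nothing (no advanced item has the dot before a non-terminal).

GOTO = { [F → F . -], [L → F . -] }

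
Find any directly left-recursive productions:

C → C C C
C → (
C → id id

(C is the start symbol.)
Yes, C is left-recursive

Direct left recursion occurs when N → N α for some non-terminal N (the right-hand side begins with the left-hand side itself).

C → C C C: LEFT RECURSIVE (starts with C)
C → (: starts with '('
C → id id: starts with id

The grammar has direct left recursion on: C.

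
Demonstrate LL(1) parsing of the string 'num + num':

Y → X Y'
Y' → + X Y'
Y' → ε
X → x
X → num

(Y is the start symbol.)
LL(1) parsing maintains a stack (initially the start symbol over $) and the input. At each step: if the stack top is a terminal, match it against the current input token; if it is a non-terminal N, replace it with the RHS of M[N, lookahead] (the unique production whose predict set contains the lookahead).

Stack is shown with the top on the left.

Stack     Input        Action
-----------------------------
Y $       num + num $  output Y → X Y'
X Y' $    num + num $  output X → num
num Y' $  num + num $  match 'num'
Y' $      + num $      output Y' → + X Y'
+ X Y' $  + num $      match '+'
X Y' $    num $        output X → num
num Y' $  num $        match 'num'
Y' $      $            output Y' → ε
$         $            accept

The string is accepted.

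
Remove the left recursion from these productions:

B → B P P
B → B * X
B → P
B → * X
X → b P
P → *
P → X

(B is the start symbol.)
B is directly left-recursive. The standard transformation for
  A → A α₁ | ... | A α_m | β₁ | ... | β_n
is
  A  → β₁ A' | ... | β_n A'
  A' → α₁ A' | ... | α_m A' | ε

B → P becomes B → P B'
B → * X becomes B → * X B'
B → B P P becomes B' → P P B'
B → B * X becomes B' → * X B'
Add B' → ε

Productions for other non-terminals are unchanged:
  X → b P
  P → *
  P → X

Resulting grammar:
B → P B'
B → * X B'
B' → P P B'
B' → * X B'
B' → ε
X → b P
P → *
P → X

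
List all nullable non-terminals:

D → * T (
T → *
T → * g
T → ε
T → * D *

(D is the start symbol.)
{ 'T' }

A non-terminal is nullable if it can derive ε (the empty string): either it has an ε-production, or it has a production whose right-hand side consists entirely of nullable non-terminals.

ε-productions: T → ε
So T is immediately nullable.
No further non-terminal can be added: every production for the remaining non-terminals contains a terminal or a non-nullable non-terminal.
Nullable = { 'T' }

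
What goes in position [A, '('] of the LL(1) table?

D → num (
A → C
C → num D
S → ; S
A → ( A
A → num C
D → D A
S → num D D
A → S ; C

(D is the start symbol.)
To find M[A, '('], we find productions for A where '(' is in the predict set (PREDICT(N → α) = (FIRST(α) \ {ε}) ∪ (FOLLOW(N) if α ⇒* ε)).

Relevant sets:
  FIRST(C) = { 'num' }
  FIRST(S) = { ';', 'num' }

A → C: PREDICT = { 'num' }
A → ( A: PREDICT = { '(' }
  '(' is in predict set, so this production goes in M[A, '(']
A → num C: PREDICT = { 'num' }
A → S ; C: PREDICT = { ';', 'num' }

M[A, '('] = A → ( A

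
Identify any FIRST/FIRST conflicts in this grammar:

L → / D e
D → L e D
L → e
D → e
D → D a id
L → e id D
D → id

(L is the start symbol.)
Yes. L → e / L → e id D on { 'e' }; D → L e D / D → e on { 'e' }; D → L e D / D → D a id on { '/', 'e' }; D → e / D → D a id on { 'e' }; D → D a id / D → id on { 'id' }

FIRST sets of the non-terminals at (or reachable through a nullable prefix from) the front of some alternative:
  FIRST(L) = { '/', 'e' }
  FIRST(D) = { '/', 'e', 'id' }

Productions for L:
  L → / D e: FIRST = { '/' }
  L → e: FIRST = { 'e' }
  L → e id D: FIRST = { 'e' }
Productions for D:
  D → L e D: FIRST = { '/', 'e' }
  D → e: FIRST = { 'e' }
  D → D a id: FIRST = { '/', 'e', 'id' }
  D → id: FIRST = { 'id' }

Conflict for L: L → e and L → e id D
  Overlap: { 'e' }
Conflict for D: D → L e D and D → e
  Overlap: { 'e' }
Conflict for D: D → L e D and D → D a id
  Overlap: { '/', 'e' }
Conflict for D: D → e and D → D a id
  Overlap: { 'e' }
Conflict for D: D → D a id and D → id
  Overlap: { 'id' }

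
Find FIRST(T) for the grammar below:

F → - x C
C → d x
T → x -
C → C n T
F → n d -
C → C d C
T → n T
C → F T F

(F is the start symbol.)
To compute FIRST(T), examine every production with T on the left-hand side, reading each right-hand side left to right until a non-nullable symbol is reached.

From T → x -:
  - x is a terminal: add 'x' and stop
From T → n T:
  - n is a terminal: add 'n' and stop

Collecting: FIRST(T) = { 'n', 'x' }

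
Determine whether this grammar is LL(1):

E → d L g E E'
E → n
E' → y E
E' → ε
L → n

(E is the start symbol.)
No. Predict set conflict for E': { 'y' }

A grammar is LL(1) if for each non-terminal N with multiple productions, the predict sets of those productions are pairwise disjoint, where PREDICT(N → α) = (FIRST(α) \ {ε}) ∪ (FOLLOW(N) if α ⇒* ε).

Relevant sets:
  FOLLOW(E') = { $, 'y' }

For E:
  PREDICT(E → d L g E E') = { 'd' }
  PREDICT(E → n) = { 'n' }
For E':
  PREDICT(E' → y E) = { 'y' }
  PREDICT(E' → ε) = { $, 'y' }
L has a single production, so nothing to check there.

Conflict found: Predict set conflict for E': { 'y' }
The grammar is NOT LL(1).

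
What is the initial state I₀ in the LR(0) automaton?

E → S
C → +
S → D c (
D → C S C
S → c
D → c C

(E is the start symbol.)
First, augment the grammar with E' → E
I₀ = CLOSURE({ [E' → . E] }):
  [E' → . E] has the dot before E: add [E → . S]
  [E → . S] has the dot before S: add [S → . D c (], [S → . c]
  [S → . D c (] has the dot before D: add [D → . C S C], [D → . c C]
  [D → . C S C] has the dot before C: add [C → . +]
No further items can be added.

I₀ = { [C → . +], [D → . C S C], [D → . c C], [E → . S], [E' → . E], [S → . D c (], [S → . c] }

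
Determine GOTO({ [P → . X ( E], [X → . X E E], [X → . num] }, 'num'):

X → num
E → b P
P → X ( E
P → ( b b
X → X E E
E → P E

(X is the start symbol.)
{ [X → num .] }

GOTO(I, 'num') = CLOSURE({ [A → αX.β] : [A → α.Xβ] ∈ I, X = 'num' })

Items with dot before 'num', with the dot advanced:
  [X → . num] → [X → num .]
Closure adds nothing (no advanced item has the dot before a non-terminal).

GOTO = { [X → num .] }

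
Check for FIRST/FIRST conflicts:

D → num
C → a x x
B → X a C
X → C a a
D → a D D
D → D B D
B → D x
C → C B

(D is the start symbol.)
FIRST sets of the non-terminals at (or reachable through a nullable prefix from) the front of some alternative:
  FIRST(D) = { 'a', 'num' }
  FIRST(C) = { 'a' }
  FIRST(X) = { 'a' }

Productions for D:
  D → num: FIRST = { 'num' }
  D → a D D: FIRST = { 'a' }
  D → D B D: FIRST = { 'a', 'num' }
Productions for C:
  C → a x x: FIRST = { 'a' }
  C → C B: FIRST = { 'a' }
Productions for B:
  B → X a C: FIRST = { 'a' }
  B → D x: FIRST = { 'a', 'num' }
X has only one production, so no FIRST/FIRST conflict is possible there.

Conflict for D: D → num and D → D B D
  Overlap: { 'num' }
Conflict for D: D → a D D and D → D B D
  Overlap: { 'a' }
Conflict for C: C → a x x and C → C B
  Overlap: { 'a' }
Conflict for B: B → X a C and B → D x
  Overlap: { 'a' }

Answer: Yes. D → num / D → D B D on { 'num' }; D → a D D / D → D B D on { 'a' }; C → a x x / C → C B on { 'a' }; B → X a C / B → D x on { 'a' }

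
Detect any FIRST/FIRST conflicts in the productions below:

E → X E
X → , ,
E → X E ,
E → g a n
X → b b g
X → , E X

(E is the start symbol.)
Yes. E → X E / E → X E ',' on { ',', 'b' }; X → ',' ',' / X → ',' E X on { ',' }

A FIRST/FIRST conflict occurs when two productions N → α and N → β for the same non-terminal have FIRST(α) ∩ FIRST(β) ≠ ∅ (with ε ∈ FIRST of a nullable right-hand side, so two nullable alternatives also conflict).

FIRST sets of the non-terminals at (or reachable through a nullable prefix from) the front of some alternative:
  FIRST(X) = { ',', 'b' }

Productions for E:
  E → X E: FIRST = { ',', 'b' }
  E → X E ,: FIRST = { ',', 'b' }
  E → g a n: FIRST = { 'g' }
Productions for X:
  X → , ,: FIRST = { ',' }
  X → b b g: FIRST = { 'b' }
  X → , E X: FIRST = { ',' }

Conflict for E: E → X E and E → X E ,
  Overlap: { ',', 'b' }
Conflict for X: X → , , and X → , E X
  Overlap: { ',' }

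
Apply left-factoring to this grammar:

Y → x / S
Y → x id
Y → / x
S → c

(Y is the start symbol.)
Y → x Y'
Y' → / S
Y' → id
Y → / x
S → c

Left-factoring transforms A → αβ₁ | αβ₂ into A → αA' and A' → β₁ | β₂
(α is the longest common prefix among the alternatives). Repeat until
no nonterminal has two alternatives with a common prefix.

Round 1: Y has alternatives sharing prefix 'x'. Introduce Y': Y → x Y'
  Add: Y' → / S
  Add: Y' → id

No remaining common prefixes — done.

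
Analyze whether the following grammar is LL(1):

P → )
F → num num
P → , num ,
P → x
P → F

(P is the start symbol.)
Yes, the grammar is LL(1).

A grammar is LL(1) if for each non-terminal N with multiple productions, the predict sets of those productions are pairwise disjoint, where PREDICT(N → α) = (FIRST(α) \ {ε}) ∪ (FOLLOW(N) if α ⇒* ε).

Relevant sets:
  FIRST(F) = { 'num' }

For P:
  PREDICT(P → ')') = { ')' }
  PREDICT(P → ',' num ',') = { ',' }
  PREDICT(P → x) = { 'x' }
  PREDICT(P → F) = { 'num' }
F has a single production, so nothing to check there.

All predict sets are disjoint. The grammar IS LL(1).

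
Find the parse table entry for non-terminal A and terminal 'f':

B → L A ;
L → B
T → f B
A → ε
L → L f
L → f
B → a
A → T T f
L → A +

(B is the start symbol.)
To find M[A, 'f'], we find productions for A where 'f' is in the predict set (PREDICT(N → α) = (FIRST(α) \ {ε}) ∪ (FOLLOW(N) if α ⇒* ε)).

Relevant sets:
  FIRST(T) = { 'f' }
  FOLLOW(A) = { '+', ';' }

A → ε: PREDICT = { '+', ';' }
A → T T f: PREDICT = { 'f' }
  'f' is in predict set, so this production goes in M[A, 'f']

M[A, 'f'] = A → T T f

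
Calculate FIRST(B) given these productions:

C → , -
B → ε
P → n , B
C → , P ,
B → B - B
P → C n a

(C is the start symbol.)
{ '-', ε }

To compute FIRST(B), examine every production with B on the left-hand side, reading each right-hand side left to right until a non-nullable symbol is reached.

From B → ε:
  - ε-production, so ε ∈ FIRST(B)
From B → B - B:
  - B is the symbol being defined: contributes nothing new
    B is nullable, so continue to the next symbol
  - '-' is a terminal: add '-' and stop

Collecting: FIRST(B) = { '-', ε }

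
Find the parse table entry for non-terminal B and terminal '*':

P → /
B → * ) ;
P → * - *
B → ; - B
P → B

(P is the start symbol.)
To find M[B, '*'], we find productions for B where '*' is in the predict set (PREDICT(N → α) = (FIRST(α) \ {ε}) ∪ (FOLLOW(N) if α ⇒* ε)).

B → * ) ;: PREDICT = { '*' }
  '*' is in predict set, so this production goes in M[B, '*']
B → ; - B: PREDICT = { ';' }

M[B, '*'] = B → * ) ;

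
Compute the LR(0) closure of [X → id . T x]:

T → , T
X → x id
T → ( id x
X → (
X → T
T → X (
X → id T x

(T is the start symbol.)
{ [T → . ( id x], [T → . , T], [T → . X (], [X → . (], [X → . T], [X → . id T x], [X → . x id], [X → id . T x] }

To compute CLOSURE, for each item [A → α.Bβ] where B is a non-terminal, add [B → .γ] for all productions B → γ; repeat for the newly added items until nothing changes.

Start with: [X → id . T x]
  [X → id . T x] has the dot before T: add [T → . , T], [T → . ( id x], [T → . X (]
  [T → . X (] has the dot before X: add [X → . x id], [X → . (], [X → . T], [X → . id T x]
No further items can be added.

CLOSURE = { [T → . ( id x], [T → . , T], [T → . X (], [X → . (], [X → . T], [X → . id T x], [X → . x id], [X → id . T x] }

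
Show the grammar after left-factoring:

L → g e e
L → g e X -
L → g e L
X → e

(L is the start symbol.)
L → g e L'
L' → e
L' → X -
L' → L
X → e

Left-factoring transforms A → αβ₁ | αβ₂ into A → αA' and A' → β₁ | β₂
(α is the longest common prefix among the alternatives). Repeat until
no nonterminal has two alternatives with a common prefix.

Round 1: L has alternatives sharing prefix 'g e'. Introduce L': L → g e L'
  Add: L' → e
  Add: L' → X -
  Add: L' → L

No remaining common prefixes — done.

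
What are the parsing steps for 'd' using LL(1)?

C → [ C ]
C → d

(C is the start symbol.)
LL(1) parsing maintains a stack (initially the start symbol over $) and the input. At each step: if the stack top is a terminal, match it against the current input token; if it is a non-terminal N, replace it with the RHS of M[N, lookahead] (the unique production whose predict set contains the lookahead).

Stack is shown with the top on the left.

Stack  Input  Action
--------------------
C $    d $    output C → d
d $    d $    match 'd'
$      $      accept

The string is accepted.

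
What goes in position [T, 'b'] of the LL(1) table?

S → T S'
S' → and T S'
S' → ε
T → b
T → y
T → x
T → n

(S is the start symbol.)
To find M[T, 'b'], we find productions for T where 'b' is in the predict set (PREDICT(N → α) = (FIRST(α) \ {ε}) ∪ (FOLLOW(N) if α ⇒* ε)).

T → b: PREDICT = { 'b' }
  'b' is in predict set, so this production goes in M[T, 'b']
T → y: PREDICT = { 'y' }
T → x: PREDICT = { 'x' }
T → n: PREDICT = { 'n' }

M[T, 'b'] = T → b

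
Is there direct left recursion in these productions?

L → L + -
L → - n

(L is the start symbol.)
Yes, L is left-recursive

Direct left recursion occurs when N → N α for some non-terminal N (the right-hand side begins with the left-hand side itself).

L → L + -: LEFT RECURSIVE (starts with L)
L → - n: starts with '-'

The grammar has direct left recursion on: L.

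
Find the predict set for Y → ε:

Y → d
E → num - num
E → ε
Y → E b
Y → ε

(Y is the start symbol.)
{ $ }

PREDICT(Y → ε) = (FIRST(RHS) \ {ε}) ∪ (FOLLOW(Y) if ε ∈ FIRST(RHS), i.e. RHS ⇒* ε)
The right-hand side is ε (FIRST(ε) = { ε }), so the predict set is FOLLOW(Y) = { $ }
PREDICT(Y → ε) = { $ }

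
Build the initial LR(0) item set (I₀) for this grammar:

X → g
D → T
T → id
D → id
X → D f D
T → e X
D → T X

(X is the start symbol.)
{ [D → . T X], [D → . T], [D → . id], [T → . e X], [T → . id], [X → . D f D], [X → . g], [X' → . X] }

First, augment the grammar with X' → X
I₀ = CLOSURE({ [X' → . X] }):
  [X' → . X] has the dot before X: add [X → . g], [X → . D f D]
  [X → . D f D] has the dot before D: add [D → . T], [D → . id], [D → . T X]
  [D → . T] has the dot before T: add [T → . id], [T → . e X]
No further items can be added.

I₀ = { [D → . T X], [D → . T], [D → . id], [T → . e X], [T → . id], [X → . D f D], [X → . g], [X' → . X] }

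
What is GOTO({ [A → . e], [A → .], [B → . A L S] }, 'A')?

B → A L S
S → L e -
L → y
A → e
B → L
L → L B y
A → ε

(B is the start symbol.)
GOTO(I, 'A') = CLOSURE({ [A → αX.β] : [A → α.Xβ] ∈ I, X = 'A' })

Items with dot before 'A', with the dot advanced:
  [B → . A L S] → [B → A . L S]
Closure of the advanced items:
  [B → A . L S] has the dot before L: add [L → . y], [L → . L B y]

GOTO = { [B → A . L S], [L → . L B y], [L → . y] }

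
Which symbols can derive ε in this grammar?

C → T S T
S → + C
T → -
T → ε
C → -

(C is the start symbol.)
{ 'T' }

ε-productions: T → ε
So T is immediately nullable.
No further non-terminal can be added: every production for the remaining non-terminals contains a terminal or a non-nullable non-terminal.
Nullable = { 'T' }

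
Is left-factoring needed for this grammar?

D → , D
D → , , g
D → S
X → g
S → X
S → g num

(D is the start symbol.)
Yes, D has productions with common prefix ','

Left-factoring is needed when two productions for the same non-terminal
share a common prefix on the right-hand side.

Productions for D:
  D → , D
  D → , , g
  D → S
Productions for S:
  S → X
  S → g num

Found common prefix ',' in productions for D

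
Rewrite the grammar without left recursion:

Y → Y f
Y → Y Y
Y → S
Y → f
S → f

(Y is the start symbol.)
Y is directly left-recursive. The standard transformation for
  A → A α₁ | ... | A α_m | β₁ | ... | β_n
is
  A  → β₁ A' | ... | β_n A'
  A' → α₁ A' | ... | α_m A' | ε

Y → S becomes Y → S Y'
Y → f becomes Y → f Y'
Y → Y f becomes Y' → f Y'
Y → Y Y becomes Y' → Y Y'
Add Y' → ε

Productions for other non-terminals are unchanged:
  S → f

Resulting grammar:
Y → S Y'
Y → f Y'
Y' → f Y'
Y' → Y Y'
Y' → ε
S → f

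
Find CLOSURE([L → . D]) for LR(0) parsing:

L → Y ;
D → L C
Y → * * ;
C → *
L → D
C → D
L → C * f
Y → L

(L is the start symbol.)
{ [C → . *], [C → . D], [D → . L C], [L → . C * f], [L → . D], [L → . Y ;], [Y → . * * ;], [Y → . L] }

To compute CLOSURE, for each item [A → α.Bβ] where B is a non-terminal, add [B → .γ] for all productions B → γ; repeat for the newly added items until nothing changes.

Start with: [L → . D]
  [L → . D] has the dot before D: add [D → . L C]
  [D → . L C] has the dot before L: add [L → . Y ;], [L → . C * f]
  [L → . Y ;] has the dot before Y: add [Y → . * * ;], [Y → . L]
  [L → . C * f] has the dot before C: add [C → . *], [C → . D]
No further items can be added.

CLOSURE = { [C → . *], [C → . D], [D → . L C], [L → . C * f], [L → . D], [L → . Y ;], [Y → . * * ;], [Y → . L] }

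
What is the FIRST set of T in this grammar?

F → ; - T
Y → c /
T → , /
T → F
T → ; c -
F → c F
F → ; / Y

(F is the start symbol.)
To compute FIRST(T), examine every production with T on the left-hand side, reading each right-hand side left to right until a non-nullable symbol is reached.

FIRST sets of the other non-terminals involved (by the same procedure, iterated to a fixed point):
  FIRST(F) = { ';', 'c' }

From T → , /:
  - ',' is a terminal: add ',' and stop
From T → F:
  - F is a non-terminal: add FIRST(F) \ {ε} = { ';', 'c' }
    F is not nullable, so stop
From T → ; c -:
  - ';' is a terminal: add ';' and stop

Collecting: FIRST(T) = { ',', ';', 'c' }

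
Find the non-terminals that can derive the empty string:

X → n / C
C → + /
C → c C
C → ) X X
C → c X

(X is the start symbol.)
None

There are no ε-productions, so no non-terminal can derive ε.
No non-terminals are nullable.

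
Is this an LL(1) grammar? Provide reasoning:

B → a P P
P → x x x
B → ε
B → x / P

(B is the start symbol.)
A grammar is LL(1) if for each non-terminal N with multiple productions, the predict sets of those productions are pairwise disjoint, where PREDICT(N → α) = (FIRST(α) \ {ε}) ∪ (FOLLOW(N) if α ⇒* ε).

Relevant sets:
  FOLLOW(B) = { $ }

For B:
  PREDICT(B → a P P) = { 'a' }
  PREDICT(B → ε) = { $ }
  PREDICT(B → x '/' P) = { 'x' }
P has a single production, so nothing to check there.

All predict sets are disjoint. The grammar IS LL(1).

Answer: Yes, the grammar is LL(1).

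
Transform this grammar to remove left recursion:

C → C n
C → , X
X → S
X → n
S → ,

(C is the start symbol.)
C → , X C'
C' → n C'
C' → ε
X → S
X → n
S → ,

C is directly left-recursive. The standard transformation for
  A → A α₁ | ... | A α_m | β₁ | ... | β_n
is
  A  → β₁ A' | ... | β_n A'
  A' → α₁ A' | ... | α_m A' | ε

C → , X becomes C → , X C'
C → C n becomes C' → n C'
Add C' → ε

Productions for other non-terminals are unchanged:
  X → S
  X → n
  S → ,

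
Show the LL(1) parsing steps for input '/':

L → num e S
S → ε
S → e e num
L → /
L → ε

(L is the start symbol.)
Stack is shown with the top on the left.

Stack  Input  Action
--------------------
L $    / $    output L → /
/ $    / $    match '/'
$      $      accept

The string is accepted.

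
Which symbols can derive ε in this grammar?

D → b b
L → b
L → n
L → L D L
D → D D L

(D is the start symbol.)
None

There are no ε-productions, so no non-terminal can derive ε.
No non-terminals are nullable.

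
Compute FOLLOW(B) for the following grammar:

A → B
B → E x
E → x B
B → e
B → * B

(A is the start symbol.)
To compute FOLLOW(B), find every occurrence of B on a right-hand side N → α B β: add FIRST(β) \ {ε}, and if β is empty or nullable also add FOLLOW(N). Iterate to a fixed point.

In A → B: B is at the end, add FOLLOW(A)
In E → x B: B is at the end, add FOLLOW(E)
In B → * B: B is at the end; this adds FOLLOW(B) to itself — nothing new

The FOLLOW sets referred to above (computed the same way, to a fixed point):
  FOLLOW(A) = { $ }
  FOLLOW(E) = { 'x' }

Taking the union: FOLLOW(B) = { $, 'x' }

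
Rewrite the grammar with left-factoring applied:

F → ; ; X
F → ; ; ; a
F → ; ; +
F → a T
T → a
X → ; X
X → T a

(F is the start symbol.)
F → ; ; F'
F' → X
F' → ; a
F' → +
F → a T
T → a
X → ; X
X → T a

Left-factoring transforms A → αβ₁ | αβ₂ into A → αA' and A' → β₁ | β₂
(α is the longest common prefix among the alternatives). Repeat until
no nonterminal has two alternatives with a common prefix.

Round 1: F has alternatives sharing prefix '; ;'. Introduce F': F → ; ; F'
  Add: F' → X
  Add: F' → ; a
  Add: F' → +

No remaining common prefixes — done.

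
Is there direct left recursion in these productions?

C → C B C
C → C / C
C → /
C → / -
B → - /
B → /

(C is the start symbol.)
Direct left recursion occurs when N → N α for some non-terminal N (the right-hand side begins with the left-hand side itself).

C → C B C: LEFT RECURSIVE (starts with C)
C → C / C: LEFT RECURSIVE (starts with C)
C → /: starts with '/'
C → / -: starts with '/'
B → - /: starts with '-'
B → /: starts with '/'

The grammar has direct left recursion on: C.

Answer: Yes, C is left-recursive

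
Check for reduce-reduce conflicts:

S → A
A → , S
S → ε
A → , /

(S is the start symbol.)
No reduce-reduce conflicts

Augment with S' → S and build the canonical LR(0) collection (I0 = CLOSURE({[S' → . S]}), then GOTO on every symbol after a dot until no new states appear). It has 6 states:
  I0: { [A → . , /], [A → . , S], [S → . A], [S → .], [S' → . S] }  — shift, reduce
  I1: { [A → , . /], [A → , . S], [A → . , /], [A → . , S], [S → . A], [S → .] }  — shift, reduce
  I2: { [S → A .] }  — reduce
  I3: { [S' → S .] }  — accept
  I4: { [A → , / .] }  — reduce
  I5: { [A → , S .] }  — reduce

No state contains more than one complete item.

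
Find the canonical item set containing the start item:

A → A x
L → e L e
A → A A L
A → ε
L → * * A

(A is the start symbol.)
First, augment the grammar with A' → A
I₀ = CLOSURE({ [A' → . A] }):
  [A' → . A] has the dot before A: add [A → . A x], [A → . A A L], [A → .]
No further items can be added.

I₀ = { [A → . A A L], [A → . A x], [A → .], [A' → . A] }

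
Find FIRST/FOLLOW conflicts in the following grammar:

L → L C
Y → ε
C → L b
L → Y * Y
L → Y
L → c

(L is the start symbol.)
Nullable non-terminals: L, Y.
FIRST sets used below: FIRST(L) = { '*', 'b', 'c', ε }, FIRST(C) = { '*', 'b', 'c' }, FIRST(Y) = { ε }

L: nullable alternative(s) L → Y; FOLLOW(L) = { $, '*', 'b', 'c' }
  L → L C: FIRST \ {ε} = { '*', 'b', 'c' } — overlaps FOLLOW(L) on { '*', 'b', 'c' }: CONFLICT
  L → Y * Y: FIRST \ {ε} = { '*' } — overlaps FOLLOW(L) on { '*' }: CONFLICT
  L → Y: FIRST \ {ε} = { } — this is the only nullable alternative, skip
  L → c: FIRST \ {ε} = { 'c' } — overlaps FOLLOW(L) on { 'c' }: CONFLICT
Y has a nullable alternative but only one production, so nothing to check.

C has no nullable alternative, so no FIRST/FOLLOW check is needed there.

So the grammar has 3 FIRST/FOLLOW conflicts (marked CONFLICT above).

Answer: Yes. L → L C with FOLLOW(L) on { '*', 'b', 'c' }; L → Y '*' Y with FOLLOW(L) on { '*' }; L → c with FOLLOW(L) on { 'c' }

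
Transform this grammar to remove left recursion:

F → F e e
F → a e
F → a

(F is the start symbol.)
F → a e F'
F → a F'
F' → e e F'
F' → ε

F is directly left-recursive. The standard transformation for
  A → A α₁ | ... | A α_m | β₁ | ... | β_n
is
  A  → β₁ A' | ... | β_n A'
  A' → α₁ A' | ... | α_m A' | ε

F → a e becomes F → a e F'
F → a becomes F → a F'
F → F e e becomes F' → e e F'
Add F' → ε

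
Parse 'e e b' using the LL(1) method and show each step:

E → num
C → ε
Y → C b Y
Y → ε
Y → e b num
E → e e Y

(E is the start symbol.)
LL(1) parsing maintains a stack (initially the start symbol over $) and the input. At each step: if the stack top is a terminal, match it against the current input token; if it is a non-terminal N, replace it with the RHS of M[N, lookahead] (the unique production whose predict set contains the lookahead).

Stack is shown with the top on the left.

Stack    Input    Action
------------------------
E $      e e b $  output E → e e Y
e e Y $  e e b $  match 'e'
e Y $    e b $    match 'e'
Y $      b $      output Y → C b Y
C b Y $  b $      output C → ε
b Y $    b $      match 'b'
Y $      $        output Y → ε
$        $        accept

The string is accepted.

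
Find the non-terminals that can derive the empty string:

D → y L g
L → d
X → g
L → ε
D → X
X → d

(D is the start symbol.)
{ 'L' }

ε-productions: L → ε
So L is immediately nullable.
No further non-terminal can be added: every production for the remaining non-terminals contains a terminal or a non-nullable non-terminal.
Nullable = { 'L' }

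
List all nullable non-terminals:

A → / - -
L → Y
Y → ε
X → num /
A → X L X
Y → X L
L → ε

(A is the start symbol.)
{ 'L', 'Y' }

A non-terminal is nullable if it can derive ε (the empty string): either it has an ε-production, or it has a production whose right-hand side consists entirely of nullable non-terminals.

ε-productions: Y → ε, L → ε
So Y, L are immediately nullable.
No further non-terminal can be added: every production for the remaining non-terminals contains a terminal or a non-nullable non-terminal.
Nullable = { 'L', 'Y' }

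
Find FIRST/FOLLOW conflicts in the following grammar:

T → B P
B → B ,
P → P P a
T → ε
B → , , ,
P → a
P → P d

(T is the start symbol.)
Nullable non-terminals: T.
FIRST sets used below: FIRST(B) = { ',' }

T: nullable alternative(s) T → ε; FOLLOW(T) = { $ }
  T → B P: FIRST \ {ε} = { ',' } — disjoint from FOLLOW(T)
  T → ε: FIRST \ {ε} = { } — this is the only nullable alternative, skip

B, P have no nullable alternative, so no FIRST/FOLLOW check is needed there.

No FIRST/FOLLOW conflicts found.

Answer: No FIRST/FOLLOW conflicts.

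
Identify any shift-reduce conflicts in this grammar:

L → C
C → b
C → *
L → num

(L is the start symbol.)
No shift-reduce conflicts

A shift-reduce conflict occurs when an LR(0) state has both:
  - a complete (reduce) item [A → α .] (dot at the end), and
  - a shift item [B → β . c γ] (dot before a terminal).

Augment with L' → L and build the canonical LR(0) collection (I0 = CLOSURE({[L' → . L]}), then GOTO on every symbol after a dot until no new states appear). It has 6 states:
  I0: { [C → . *], [C → . b], [L → . C], [L → . num], [L' → . L] }  — shift
  I1: { [C → * .] }  — reduce
  I2: { [L → C .] }  — reduce
  I3: { [L' → L .] }  — accept
  I4: { [C → b .] }  — reduce
  I5: { [L → num .] }  — reduce

No state contains both a complete item and a shift item.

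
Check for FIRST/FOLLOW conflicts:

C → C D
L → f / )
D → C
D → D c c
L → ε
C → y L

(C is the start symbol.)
No FIRST/FOLLOW conflicts.

Nullable non-terminals: L.

L: nullable alternative(s) L → ε; FOLLOW(L) = { $, 'c', 'y' }
  L → f / ): FIRST \ {ε} = { 'f' } — disjoint from FOLLOW(L)
  L → ε: FIRST \ {ε} = { } — this is the only nullable alternative, skip

C, D have no nullable alternative, so no FIRST/FOLLOW check is needed there.

No FIRST/FOLLOW conflicts found.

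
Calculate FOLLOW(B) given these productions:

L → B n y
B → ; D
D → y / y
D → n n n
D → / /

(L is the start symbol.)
{ 'n' }

In L → B n y: B is followed by n y, add FIRST(n y) \ {ε} = { 'n' }

Taking the union: FOLLOW(B) = { 'n' }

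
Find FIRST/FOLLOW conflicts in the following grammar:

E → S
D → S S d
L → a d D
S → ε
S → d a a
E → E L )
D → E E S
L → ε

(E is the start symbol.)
Yes. E → E L ')' with FOLLOW(E) on { ')', 'a', 'd' }; S → d a a with FOLLOW(S) on { 'd' }

Nullable non-terminals: D, E, L, S.
FIRST sets used below: FIRST(S) = { 'd', ε }, FIRST(E) = { ')', 'a', 'd', ε }, FIRST(L) = { 'a', ε }

D: nullable alternative(s) D → E E S; FOLLOW(D) = { ')' }
  D → S S d: FIRST \ {ε} = { 'd' } — disjoint from FOLLOW(D)
  D → E E S: FIRST \ {ε} = { ')', 'a', 'd' } — this is the only nullable alternative, skip

E: nullable alternative(s) E → S; FOLLOW(E) = { $, ')', 'a', 'd' }
  E → S: FIRST \ {ε} = { 'd' } — this is the only nullable alternative, skip
  E → E L ): FIRST \ {ε} = { ')', 'a', 'd' } — overlaps FOLLOW(E) on { ')', 'a', 'd' }: CONFLICT

L: nullable alternative(s) L → ε; FOLLOW(L) = { ')' }
  L → a d D: FIRST \ {ε} = { 'a' } — disjoint from FOLLOW(L)
  L → ε: FIRST \ {ε} = { } — this is the only nullable alternative, skip

S: nullable alternative(s) S → ε; FOLLOW(S) = { $, ')', 'a', 'd' }
  S → ε: FIRST \ {ε} = { } — this is the only nullable alternative, skip
  S → d a a: FIRST \ {ε} = { 'd' } — overlaps FOLLOW(S) on { 'd' }: CONFLICT

So the grammar has 2 FIRST/FOLLOW conflicts (marked CONFLICT above).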